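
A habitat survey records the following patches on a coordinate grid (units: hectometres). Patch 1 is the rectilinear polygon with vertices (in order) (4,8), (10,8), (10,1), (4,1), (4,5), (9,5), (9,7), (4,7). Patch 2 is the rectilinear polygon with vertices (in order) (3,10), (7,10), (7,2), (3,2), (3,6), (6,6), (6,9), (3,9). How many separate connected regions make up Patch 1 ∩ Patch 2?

Patch 1 ∩ Patch 2 splits into 2 disjoint pieces (area 1, area 9).

2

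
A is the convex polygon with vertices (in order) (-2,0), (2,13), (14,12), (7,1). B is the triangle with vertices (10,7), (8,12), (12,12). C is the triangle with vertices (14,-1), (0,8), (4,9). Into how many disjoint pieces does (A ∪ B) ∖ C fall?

2

(A ∪ B) ∖ C splits into 2 disjoint pieces (area 63.0139, area 43.3723).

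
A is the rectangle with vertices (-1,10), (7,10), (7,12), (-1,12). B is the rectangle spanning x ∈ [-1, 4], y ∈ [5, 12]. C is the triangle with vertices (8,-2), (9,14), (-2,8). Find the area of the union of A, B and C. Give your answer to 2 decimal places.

97.94

By inclusion–exclusion:
Individual areas: |A| = 16, |B| = 35, |C| = 85.
|A∩B|: x∈[-1,4], y∈[10,12] → 5·2 = 10.
|A∩C| = 7.
|B∩C| = 22.5455.
|A∩B∩C| = 1.4848.
|A ∪ B ∪ C| = 136 − 39.5455 + 1.4848 = 97.94.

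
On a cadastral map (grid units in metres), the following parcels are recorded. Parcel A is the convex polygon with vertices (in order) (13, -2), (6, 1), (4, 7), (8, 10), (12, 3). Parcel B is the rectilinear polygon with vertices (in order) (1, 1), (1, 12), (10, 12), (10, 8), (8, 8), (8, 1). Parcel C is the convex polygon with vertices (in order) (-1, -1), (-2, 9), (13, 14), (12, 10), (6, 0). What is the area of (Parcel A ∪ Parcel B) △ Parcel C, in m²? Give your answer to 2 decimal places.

80.28

|Parcel A ∪ Parcel B| = 115.8571.
|(Parcel A ∪ Parcel B) ∩ Parcel C| = 82.7892.
|(Parcel A ∪ Parcel B) △ Parcel C| = 115.8571 + 130 − 165.5785 = 80.28.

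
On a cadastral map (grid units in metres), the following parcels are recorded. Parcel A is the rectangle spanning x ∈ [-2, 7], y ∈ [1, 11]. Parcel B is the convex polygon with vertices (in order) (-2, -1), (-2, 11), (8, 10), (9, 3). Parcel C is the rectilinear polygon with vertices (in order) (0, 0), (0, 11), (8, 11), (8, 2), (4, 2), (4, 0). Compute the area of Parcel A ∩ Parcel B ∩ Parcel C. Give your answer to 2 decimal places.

63.00

The intersection is the polygon with vertices (6.25,2), (4,2), (4,1.182), (3.5,1), (0,1), (0,10.8), (7,10.1), (7,2.273).
By the shoelace formula its area is 63.00.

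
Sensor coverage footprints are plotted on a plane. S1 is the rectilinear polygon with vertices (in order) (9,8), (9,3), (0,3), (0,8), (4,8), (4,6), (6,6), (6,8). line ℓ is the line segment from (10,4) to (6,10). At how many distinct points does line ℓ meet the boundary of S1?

2

The segment meets the boundary at (7.333,8), (9,5.5).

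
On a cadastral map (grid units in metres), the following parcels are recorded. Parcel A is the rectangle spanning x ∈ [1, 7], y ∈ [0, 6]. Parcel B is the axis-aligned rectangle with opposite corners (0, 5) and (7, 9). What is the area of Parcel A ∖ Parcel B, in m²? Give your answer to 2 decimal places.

|Parcel A∩Parcel B|: x∈[1,7], y∈[5,6] → 6·1 = 6.
|Parcel A| = 36.
|Parcel A ∖ Parcel B| = |Parcel A| − |Parcel A∩Parcel B| = 36 − 6 = 30.00.

30.00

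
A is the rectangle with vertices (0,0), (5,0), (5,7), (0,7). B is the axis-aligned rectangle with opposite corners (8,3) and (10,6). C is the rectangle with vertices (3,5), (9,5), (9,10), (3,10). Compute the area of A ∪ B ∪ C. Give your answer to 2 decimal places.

66.00

By inclusion–exclusion:
Individual areas: |A| = 35, |B| = 6, |C| = 30.
|A∩B| = 0 (no overlap).
|A∩C|: x∈[3,5], y∈[5,7] → 2·2 = 4.
|B∩C|: x∈[8,9], y∈[5,6] → 1·1 = 1.
|A∩B∩C| = 0.
|A ∪ B ∪ C| = 71 − 5 + 0 = 66.00.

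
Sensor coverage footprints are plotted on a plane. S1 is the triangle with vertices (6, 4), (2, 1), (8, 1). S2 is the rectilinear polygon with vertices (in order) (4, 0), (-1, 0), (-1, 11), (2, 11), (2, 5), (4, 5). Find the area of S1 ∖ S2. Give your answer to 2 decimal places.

7.50

|S1| = 9, |S1∩S2| = 1.5.
|S1 ∖ S2| = |S1| − |S1∩S2| = 9 − 1.5 = 7.50.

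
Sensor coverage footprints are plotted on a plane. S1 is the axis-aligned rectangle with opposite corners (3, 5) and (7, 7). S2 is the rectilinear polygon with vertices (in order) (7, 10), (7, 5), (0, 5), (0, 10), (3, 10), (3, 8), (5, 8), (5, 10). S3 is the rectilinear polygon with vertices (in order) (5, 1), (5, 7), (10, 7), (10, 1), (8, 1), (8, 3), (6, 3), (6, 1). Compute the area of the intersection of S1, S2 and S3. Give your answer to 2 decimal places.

4.00

The intersection is the polygon with vertices (5,5), (5,7), (7,7), (7,5).
By the shoelace formula its area is 4.00.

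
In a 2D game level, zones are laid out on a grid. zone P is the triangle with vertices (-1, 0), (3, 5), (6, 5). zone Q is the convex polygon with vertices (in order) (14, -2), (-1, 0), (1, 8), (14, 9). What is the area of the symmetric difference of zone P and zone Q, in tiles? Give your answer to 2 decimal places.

|zone P| = 7.5, |zone Q| = 133.5, |zone P∩zone Q| = 7.5.
|zone P △ zone Q| = |zone P| + |zone Q| − 2·|zone P∩zone Q| = 7.5 + 133.5 − 15 = 126.00.

126.00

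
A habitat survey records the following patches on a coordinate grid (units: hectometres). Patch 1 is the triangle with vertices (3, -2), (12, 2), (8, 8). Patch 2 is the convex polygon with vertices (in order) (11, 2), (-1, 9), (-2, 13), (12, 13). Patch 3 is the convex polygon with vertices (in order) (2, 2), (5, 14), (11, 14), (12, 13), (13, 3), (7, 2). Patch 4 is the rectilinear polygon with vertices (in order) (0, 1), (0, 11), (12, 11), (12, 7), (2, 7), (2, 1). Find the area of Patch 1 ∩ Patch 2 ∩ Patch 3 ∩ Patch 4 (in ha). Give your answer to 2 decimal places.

0.58

The intersection is the polygon with vertices (8,8), (8.667,7), (7.5,7).
By the shoelace formula its area is 0.58.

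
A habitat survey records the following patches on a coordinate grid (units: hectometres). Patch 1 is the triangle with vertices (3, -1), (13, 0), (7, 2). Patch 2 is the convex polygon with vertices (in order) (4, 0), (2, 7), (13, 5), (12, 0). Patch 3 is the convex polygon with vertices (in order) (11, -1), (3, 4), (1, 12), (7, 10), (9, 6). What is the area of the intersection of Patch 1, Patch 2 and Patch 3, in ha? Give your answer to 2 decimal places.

3.33

The intersection is the polygon with vertices (10.474,0.842), (10.714,0), (9.4,0), (6.636,1.727), (7,2).
By the shoelace formula its area is 3.33.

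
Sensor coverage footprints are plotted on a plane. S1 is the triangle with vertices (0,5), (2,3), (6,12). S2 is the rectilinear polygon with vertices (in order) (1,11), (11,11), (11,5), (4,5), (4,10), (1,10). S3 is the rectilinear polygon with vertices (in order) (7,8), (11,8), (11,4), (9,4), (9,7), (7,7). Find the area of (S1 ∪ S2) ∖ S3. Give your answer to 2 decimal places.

|S1 ∪ S2| = 56.0397.
|(S1 ∪ S2) ∩ S3| = 8.
|(S1 ∪ S2) ∖ S3| = 56.0397 − 8 = 48.04.

48.04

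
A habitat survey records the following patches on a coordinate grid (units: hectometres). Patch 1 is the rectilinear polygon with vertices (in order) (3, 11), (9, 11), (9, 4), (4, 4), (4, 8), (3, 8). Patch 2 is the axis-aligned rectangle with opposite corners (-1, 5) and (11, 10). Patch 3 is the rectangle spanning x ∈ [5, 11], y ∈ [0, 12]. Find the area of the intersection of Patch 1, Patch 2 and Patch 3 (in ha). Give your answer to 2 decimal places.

The intersection is the polygon with vertices (5,5), (5,10), (9,10), (9,5).
By the shoelace formula its area is 20.00.

20.00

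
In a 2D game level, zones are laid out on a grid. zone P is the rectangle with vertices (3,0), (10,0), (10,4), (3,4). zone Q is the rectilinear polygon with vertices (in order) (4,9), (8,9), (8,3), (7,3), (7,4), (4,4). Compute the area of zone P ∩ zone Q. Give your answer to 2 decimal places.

1.00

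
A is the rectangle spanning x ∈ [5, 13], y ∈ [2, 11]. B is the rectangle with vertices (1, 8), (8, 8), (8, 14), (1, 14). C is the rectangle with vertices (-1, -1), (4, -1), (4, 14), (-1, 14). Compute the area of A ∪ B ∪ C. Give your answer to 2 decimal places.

162.00

By inclusion–exclusion:
Individual areas: |A| = 72, |B| = 42, |C| = 75.
|A∩B|: x∈[5,8], y∈[8,11] → 3·3 = 9.
|A∩C| = 0 (no overlap).
|B∩C|: x∈[1,4], y∈[8,14] → 3·6 = 18.
|A∩B∩C| = 0.
|A ∪ B ∪ C| = 189 − 27 + 0 = 162.00.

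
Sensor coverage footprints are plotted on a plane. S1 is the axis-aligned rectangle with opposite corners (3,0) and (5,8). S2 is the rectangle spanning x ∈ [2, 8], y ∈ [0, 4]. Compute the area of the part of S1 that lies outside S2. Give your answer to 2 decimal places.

8.00

|S1∩S2|: x∈[3,5], y∈[0,4] → 2·4 = 8.
|S1| = 16.
|S1 ∖ S2| = |S1| − |S1∩S2| = 16 − 8 = 8.00.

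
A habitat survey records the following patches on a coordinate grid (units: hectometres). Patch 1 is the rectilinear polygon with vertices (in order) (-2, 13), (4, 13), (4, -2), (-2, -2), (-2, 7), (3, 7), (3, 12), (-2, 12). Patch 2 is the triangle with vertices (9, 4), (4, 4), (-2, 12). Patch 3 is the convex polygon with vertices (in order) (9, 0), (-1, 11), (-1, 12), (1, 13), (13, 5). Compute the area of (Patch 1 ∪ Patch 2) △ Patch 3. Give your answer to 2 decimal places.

|Patch 1 ∪ Patch 2| = 80.625.
|(Patch 1 ∪ Patch 2) ∩ Patch 3| = 19.1742.
|(Patch 1 ∪ Patch 2) △ Patch 3| = 80.625 + 68 − 38.3485 = 110.28.

110.28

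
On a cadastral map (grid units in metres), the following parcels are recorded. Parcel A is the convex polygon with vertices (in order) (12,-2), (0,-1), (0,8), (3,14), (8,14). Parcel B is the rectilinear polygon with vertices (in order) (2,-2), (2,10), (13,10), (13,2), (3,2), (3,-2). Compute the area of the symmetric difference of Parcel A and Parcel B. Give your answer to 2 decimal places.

|Parcel A| = 145, |Parcel B| = 92, |Parcel A∩Parcel B| = 67.2083.
|Parcel A △ Parcel B| = |Parcel A| + |Parcel B| − 2·|Parcel A∩Parcel B| = 145 + 92 − 134.4167 = 102.58.

102.58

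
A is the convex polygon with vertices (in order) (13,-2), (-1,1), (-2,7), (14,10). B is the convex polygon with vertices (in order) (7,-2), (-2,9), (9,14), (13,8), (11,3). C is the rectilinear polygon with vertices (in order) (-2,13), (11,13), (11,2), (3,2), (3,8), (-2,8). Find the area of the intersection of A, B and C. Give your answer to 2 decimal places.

The intersection is the polygon with vertices (3,2.889), (3,7.938), (11,9.438), (11,3), (10.2,2), (3.727,2).
By the shoelace formula its area is 52.78.

52.78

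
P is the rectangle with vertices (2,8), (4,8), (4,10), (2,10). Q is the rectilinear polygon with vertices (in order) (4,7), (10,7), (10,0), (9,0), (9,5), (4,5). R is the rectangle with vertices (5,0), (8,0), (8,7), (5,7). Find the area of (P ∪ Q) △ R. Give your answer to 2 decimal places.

30.00

|P ∪ Q| = 21.
|(P ∪ Q) ∩ R| = 6.
|(P ∪ Q) △ R| = 21 + 21 − 12 = 30.00.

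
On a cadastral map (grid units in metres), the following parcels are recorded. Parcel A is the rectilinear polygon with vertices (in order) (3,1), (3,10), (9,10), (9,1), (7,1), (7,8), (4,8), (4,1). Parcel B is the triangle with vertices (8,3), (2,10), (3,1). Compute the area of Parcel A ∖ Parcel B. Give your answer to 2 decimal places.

|Parcel A| = 33, |Parcel A∩Parcel B| = 7.8333.
|Parcel A ∖ Parcel B| = |Parcel A| − |Parcel A∩Parcel B| = 33 − 7.8333 = 25.17.

25.17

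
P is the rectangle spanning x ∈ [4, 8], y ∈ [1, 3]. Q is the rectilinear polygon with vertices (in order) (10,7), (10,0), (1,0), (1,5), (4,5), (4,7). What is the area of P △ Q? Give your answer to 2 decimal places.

|P| = 8, |Q| = 57, |P∩Q| = 8.
|P △ Q| = |P| + |Q| − 2·|P∩Q| = 8 + 57 − 16 = 49.00.

49.00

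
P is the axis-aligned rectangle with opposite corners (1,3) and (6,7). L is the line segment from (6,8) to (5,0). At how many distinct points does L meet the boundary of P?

2

The segment meets the boundary at (5.375,3), (5.875,7).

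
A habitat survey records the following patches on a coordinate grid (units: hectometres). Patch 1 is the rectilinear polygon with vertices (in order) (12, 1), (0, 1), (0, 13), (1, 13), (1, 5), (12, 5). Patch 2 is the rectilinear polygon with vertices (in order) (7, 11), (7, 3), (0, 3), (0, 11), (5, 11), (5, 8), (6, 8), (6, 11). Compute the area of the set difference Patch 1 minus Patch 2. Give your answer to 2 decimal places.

|Patch 1| = 56, |Patch 1∩Patch 2| = 20.
|Patch 1 ∖ Patch 2| = |Patch 1| − |Patch 1∩Patch 2| = 56 − 20 = 36.00.

36.00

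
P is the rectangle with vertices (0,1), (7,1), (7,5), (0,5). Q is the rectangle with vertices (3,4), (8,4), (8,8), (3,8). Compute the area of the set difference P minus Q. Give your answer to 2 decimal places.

|P∩Q|: x∈[3,7], y∈[4,5] → 4·1 = 4.
|P| = 28.
|P ∖ Q| = |P| − |P∩Q| = 28 − 4 = 24.00.

24.00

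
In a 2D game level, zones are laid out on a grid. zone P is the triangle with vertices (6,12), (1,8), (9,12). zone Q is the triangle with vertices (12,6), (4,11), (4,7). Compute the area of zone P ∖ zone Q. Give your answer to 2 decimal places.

5.13

|zone P| = 6, |zone P∩zone Q| = 0.8737.
|zone P ∖ zone Q| = |zone P| − |zone P∩zone Q| = 6 − 0.8737 = 5.13.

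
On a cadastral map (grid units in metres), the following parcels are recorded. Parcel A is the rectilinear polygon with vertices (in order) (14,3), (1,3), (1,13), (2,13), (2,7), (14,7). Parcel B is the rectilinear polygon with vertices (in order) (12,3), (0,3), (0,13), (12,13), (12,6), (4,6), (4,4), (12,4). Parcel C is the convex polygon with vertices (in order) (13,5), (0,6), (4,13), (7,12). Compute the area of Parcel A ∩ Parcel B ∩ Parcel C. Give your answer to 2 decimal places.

12.90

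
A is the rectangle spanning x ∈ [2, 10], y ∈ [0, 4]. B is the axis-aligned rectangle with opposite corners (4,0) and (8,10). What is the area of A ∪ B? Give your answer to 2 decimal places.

By inclusion–exclusion:
Individual areas: |A| = 32, |B| = 40.
|A∩B|: x∈[4,8], y∈[0,4] → 4·4 = 16.
|A ∪ B| = 72 − 16 = 56.00.

56.00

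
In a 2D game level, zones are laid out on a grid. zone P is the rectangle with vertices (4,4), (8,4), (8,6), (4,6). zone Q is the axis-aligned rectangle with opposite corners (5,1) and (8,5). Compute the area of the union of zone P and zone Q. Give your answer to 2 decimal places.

17.00

By inclusion–exclusion:
Individual areas: |zone P| = 8, |zone Q| = 12.
|zone P∩zone Q|: x∈[5,8], y∈[4,5] → 3·1 = 3.
|zone P ∪ zone Q| = 20 − 3 = 17.00.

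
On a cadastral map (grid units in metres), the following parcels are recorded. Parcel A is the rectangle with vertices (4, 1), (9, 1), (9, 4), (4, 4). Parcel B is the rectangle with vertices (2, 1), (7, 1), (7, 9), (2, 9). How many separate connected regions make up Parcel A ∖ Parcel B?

Parcel A ∖ Parcel B is a single connected region.

1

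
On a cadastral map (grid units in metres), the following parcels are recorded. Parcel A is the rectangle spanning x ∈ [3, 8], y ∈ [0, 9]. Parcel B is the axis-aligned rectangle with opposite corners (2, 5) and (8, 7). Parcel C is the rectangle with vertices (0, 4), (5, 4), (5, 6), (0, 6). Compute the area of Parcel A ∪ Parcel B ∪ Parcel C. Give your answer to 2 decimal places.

52.00

By inclusion–exclusion:
Individual areas: |Parcel A| = 45, |Parcel B| = 12, |Parcel C| = 10.
|Parcel A∩Parcel B|: x∈[3,8], y∈[5,7] → 5·2 = 10.
|Parcel A∩Parcel C|: x∈[3,5], y∈[4,6] → 2·2 = 4.
|Parcel B∩Parcel C|: x∈[2,5], y∈[5,6] → 3·1 = 3.
|Parcel A∩Parcel B∩Parcel C| = 2.
|Parcel A ∪ Parcel B ∪ Parcel C| = 67 − 17 + 2 = 52.00.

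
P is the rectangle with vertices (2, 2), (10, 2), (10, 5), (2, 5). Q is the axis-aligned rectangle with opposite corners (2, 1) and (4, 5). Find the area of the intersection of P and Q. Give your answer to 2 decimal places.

|P∩Q|: x∈[2,4], y∈[2,5] → 2·3 = 6.

6.00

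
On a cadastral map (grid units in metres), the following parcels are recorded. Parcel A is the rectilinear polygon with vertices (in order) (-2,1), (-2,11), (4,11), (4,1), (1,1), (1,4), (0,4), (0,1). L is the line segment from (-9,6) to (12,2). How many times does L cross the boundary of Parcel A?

2

The segment meets the boundary at (4,3.524), (-2,4.667).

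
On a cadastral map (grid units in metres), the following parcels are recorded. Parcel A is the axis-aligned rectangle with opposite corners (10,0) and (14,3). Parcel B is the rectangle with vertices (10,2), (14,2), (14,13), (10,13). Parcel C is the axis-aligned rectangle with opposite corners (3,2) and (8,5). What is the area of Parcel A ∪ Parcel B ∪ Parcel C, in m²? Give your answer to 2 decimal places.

By inclusion–exclusion:
Individual areas: |Parcel A| = 12, |Parcel B| = 44, |Parcel C| = 15.
|Parcel A∩Parcel B|: x∈[10,14], y∈[2,3] → 4·1 = 4.
|Parcel A∩Parcel C| = 0 (no overlap).
|Parcel B∩Parcel C| = 0 (no overlap).
|Parcel A∩Parcel B∩Parcel C| = 0.
|Parcel A ∪ Parcel B ∪ Parcel C| = 71 − 4 + 0 = 67.00.

67.00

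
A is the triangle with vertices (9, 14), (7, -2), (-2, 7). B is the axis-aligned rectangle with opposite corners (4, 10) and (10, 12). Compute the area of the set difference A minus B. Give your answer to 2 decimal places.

|A| = 81, |A∩B| = 8.1526.
|A ∖ B| = |A| − |A∩B| = 81 − 8.1526 = 72.85.

72.85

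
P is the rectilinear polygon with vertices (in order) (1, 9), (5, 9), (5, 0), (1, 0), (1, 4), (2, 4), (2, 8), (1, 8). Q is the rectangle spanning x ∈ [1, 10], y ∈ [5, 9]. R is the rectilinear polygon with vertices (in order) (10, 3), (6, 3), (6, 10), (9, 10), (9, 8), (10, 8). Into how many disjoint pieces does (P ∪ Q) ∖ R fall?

2

(P ∪ Q) ∖ R splits into 2 disjoint pieces (area 39, area 1).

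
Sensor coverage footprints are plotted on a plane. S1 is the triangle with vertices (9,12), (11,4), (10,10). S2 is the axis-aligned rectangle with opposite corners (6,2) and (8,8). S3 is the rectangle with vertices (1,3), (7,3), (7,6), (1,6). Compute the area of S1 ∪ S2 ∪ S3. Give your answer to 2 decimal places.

By inclusion–exclusion:
Individual areas: |S1| = 2, |S2| = 12, |S3| = 18.
|S1∩S2| = 0.
|S1∩S3| = 0.
|S2∩S3|: x∈[6,7], y∈[3,6] → 1·3 = 3.
|S1∩S2∩S3| = 0.
|S1 ∪ S2 ∪ S3| = 32 − 3 + 0 = 29.00.

29.00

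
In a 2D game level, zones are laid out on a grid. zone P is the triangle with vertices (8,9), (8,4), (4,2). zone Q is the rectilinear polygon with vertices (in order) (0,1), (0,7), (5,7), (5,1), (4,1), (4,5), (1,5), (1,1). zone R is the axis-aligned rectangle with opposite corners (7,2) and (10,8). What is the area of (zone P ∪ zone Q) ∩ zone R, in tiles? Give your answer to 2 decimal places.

The region (zone P ∪ zone Q) ∩ zone R is the polygon with vertices (7,3.5), (7,7.25), (7.429,8), (8,8), (8,4).
By the shoelace formula its area is 4.09.

4.09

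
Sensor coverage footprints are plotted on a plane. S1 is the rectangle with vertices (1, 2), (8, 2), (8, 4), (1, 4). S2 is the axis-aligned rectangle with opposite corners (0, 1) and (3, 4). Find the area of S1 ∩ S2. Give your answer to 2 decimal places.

|S1∩S2|: x∈[1,3], y∈[2,4] → 2·2 = 4.

4.00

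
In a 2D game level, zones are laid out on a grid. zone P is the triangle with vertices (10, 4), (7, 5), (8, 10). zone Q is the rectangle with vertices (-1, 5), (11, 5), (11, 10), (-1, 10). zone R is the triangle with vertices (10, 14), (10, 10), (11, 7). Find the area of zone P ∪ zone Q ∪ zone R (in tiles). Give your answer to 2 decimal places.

By inclusion–exclusion:
Individual areas: |zone P| = 8, |zone Q| = 60, |zone R| = 2.
|zone P∩zone Q| = 6.6667.
|zone P∩zone R| = 0.
|zone Q∩zone R| = 0.8571.
|zone P∩zone Q∩zone R| = 0.
|zone P ∪ zone Q ∪ zone R| = 70 − 7.5238 + 0 = 62.48.

62.48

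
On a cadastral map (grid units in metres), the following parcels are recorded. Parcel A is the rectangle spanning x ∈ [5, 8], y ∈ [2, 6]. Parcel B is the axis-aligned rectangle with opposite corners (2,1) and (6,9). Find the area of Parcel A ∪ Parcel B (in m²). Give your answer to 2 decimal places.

40.00

By inclusion–exclusion:
Individual areas: |Parcel A| = 12, |Parcel B| = 32.
|Parcel A∩Parcel B|: x∈[5,6], y∈[2,6] → 1·4 = 4.
|Parcel A ∪ Parcel B| = 44 − 4 = 40.00.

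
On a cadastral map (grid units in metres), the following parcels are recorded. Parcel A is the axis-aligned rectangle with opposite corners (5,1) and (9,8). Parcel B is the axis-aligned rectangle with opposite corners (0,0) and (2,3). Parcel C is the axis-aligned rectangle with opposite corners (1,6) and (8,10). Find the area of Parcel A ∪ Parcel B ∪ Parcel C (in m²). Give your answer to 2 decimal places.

56.00

By inclusion–exclusion:
Individual areas: |Parcel A| = 28, |Parcel B| = 6, |Parcel C| = 28.
|Parcel A∩Parcel B| = 0 (no overlap).
|Parcel A∩Parcel C|: x∈[5,8], y∈[6,8] → 3·2 = 6.
|Parcel B∩Parcel C| = 0 (no overlap).
|Parcel A∩Parcel B∩Parcel C| = 0.
|Parcel A ∪ Parcel B ∪ Parcel C| = 62 − 6 + 0 = 56.00.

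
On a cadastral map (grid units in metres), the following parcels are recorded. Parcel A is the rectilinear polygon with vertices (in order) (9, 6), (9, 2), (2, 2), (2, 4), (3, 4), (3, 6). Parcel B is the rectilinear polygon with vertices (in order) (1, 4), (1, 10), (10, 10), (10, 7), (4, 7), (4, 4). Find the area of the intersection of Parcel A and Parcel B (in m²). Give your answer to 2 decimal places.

2.00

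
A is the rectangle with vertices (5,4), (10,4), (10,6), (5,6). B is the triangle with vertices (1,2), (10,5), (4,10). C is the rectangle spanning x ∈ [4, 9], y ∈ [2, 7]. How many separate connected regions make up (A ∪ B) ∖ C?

2

(A ∪ B) ∖ C splits into 2 disjoint pieces (area 2, area 15.9).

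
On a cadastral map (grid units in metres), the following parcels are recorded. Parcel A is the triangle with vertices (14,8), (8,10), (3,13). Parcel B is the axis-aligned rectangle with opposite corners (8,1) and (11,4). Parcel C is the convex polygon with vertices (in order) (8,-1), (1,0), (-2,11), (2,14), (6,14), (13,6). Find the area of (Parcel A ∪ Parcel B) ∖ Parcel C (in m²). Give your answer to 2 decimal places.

2.80

|Parcel A ∪ Parcel B| = 13.
|(Parcel A ∪ Parcel B) ∩ Parcel C| = 10.1971.
|(Parcel A ∪ Parcel B) ∖ Parcel C| = 13 − 10.1971 = 2.80.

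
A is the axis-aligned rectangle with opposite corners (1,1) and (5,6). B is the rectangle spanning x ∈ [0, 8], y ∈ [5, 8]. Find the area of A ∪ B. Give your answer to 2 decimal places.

By inclusion–exclusion:
Individual areas: |A| = 20, |B| = 24.
|A∩B|: x∈[1,5], y∈[5,6] → 4·1 = 4.
|A ∪ B| = 44 − 4 = 40.00.

40.00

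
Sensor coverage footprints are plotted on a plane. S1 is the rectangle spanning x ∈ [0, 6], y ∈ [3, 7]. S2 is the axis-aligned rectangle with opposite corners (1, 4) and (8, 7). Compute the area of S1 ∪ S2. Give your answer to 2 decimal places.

By inclusion–exclusion:
Individual areas: |S1| = 24, |S2| = 21.
|S1∩S2|: x∈[1,6], y∈[4,7] → 5·3 = 15.
|S1 ∪ S2| = 45 − 15 = 30.00.

30.00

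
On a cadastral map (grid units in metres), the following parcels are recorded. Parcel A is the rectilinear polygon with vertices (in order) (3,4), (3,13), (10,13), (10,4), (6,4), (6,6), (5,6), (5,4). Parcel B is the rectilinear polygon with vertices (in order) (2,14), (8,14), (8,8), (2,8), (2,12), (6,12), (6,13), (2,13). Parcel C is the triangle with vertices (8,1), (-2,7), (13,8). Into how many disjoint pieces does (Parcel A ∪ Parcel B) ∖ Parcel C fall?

(Parcel A ∪ Parcel B) ∖ Parcel C is a single connected region.

1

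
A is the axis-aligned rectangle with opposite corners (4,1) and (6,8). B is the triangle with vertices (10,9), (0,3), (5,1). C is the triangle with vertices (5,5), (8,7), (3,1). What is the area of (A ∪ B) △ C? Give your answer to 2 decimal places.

26.13

|A ∪ B| = 30.
|(A ∪ B) ∩ C| = 3.9333.
|(A ∪ B) △ C| = 30 + 4 − 7.8667 = 26.13.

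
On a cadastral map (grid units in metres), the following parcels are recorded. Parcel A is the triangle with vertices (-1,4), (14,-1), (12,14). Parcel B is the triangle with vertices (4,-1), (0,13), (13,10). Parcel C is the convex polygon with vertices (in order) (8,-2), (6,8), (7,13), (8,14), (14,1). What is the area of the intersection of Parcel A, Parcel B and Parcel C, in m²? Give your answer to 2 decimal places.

The intersection is the polygon with vertices (8.231,11.101), (9.47,10.815), (10.984,7.535), (7.054,2.732), (6,8), (6.327,9.636).
By the shoelace formula its area is 24.26.

24.26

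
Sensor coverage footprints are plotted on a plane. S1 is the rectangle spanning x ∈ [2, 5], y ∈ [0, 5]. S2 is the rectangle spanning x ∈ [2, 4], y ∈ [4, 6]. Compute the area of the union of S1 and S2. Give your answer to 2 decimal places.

17.00

By inclusion–exclusion:
Individual areas: |S1| = 15, |S2| = 4.
|S1∩S2|: x∈[2,4], y∈[4,5] → 2·1 = 2.
|S1 ∪ S2| = 19 − 2 = 17.00.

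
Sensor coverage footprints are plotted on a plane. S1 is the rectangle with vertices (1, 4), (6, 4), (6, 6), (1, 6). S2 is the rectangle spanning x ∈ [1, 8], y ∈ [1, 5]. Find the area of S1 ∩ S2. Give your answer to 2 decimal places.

5.00

|S1∩S2|: x∈[1,6], y∈[4,5] → 5·1 = 5.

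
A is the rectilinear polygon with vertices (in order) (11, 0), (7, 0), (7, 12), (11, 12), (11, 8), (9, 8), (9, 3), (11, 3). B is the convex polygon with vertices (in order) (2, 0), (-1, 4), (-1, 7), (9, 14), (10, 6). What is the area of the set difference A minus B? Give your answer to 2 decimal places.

21.00

|A| = 38, |A∩B| = 17.
|A ∖ B| = |A| − |A∩B| = 38 − 17 = 21.00.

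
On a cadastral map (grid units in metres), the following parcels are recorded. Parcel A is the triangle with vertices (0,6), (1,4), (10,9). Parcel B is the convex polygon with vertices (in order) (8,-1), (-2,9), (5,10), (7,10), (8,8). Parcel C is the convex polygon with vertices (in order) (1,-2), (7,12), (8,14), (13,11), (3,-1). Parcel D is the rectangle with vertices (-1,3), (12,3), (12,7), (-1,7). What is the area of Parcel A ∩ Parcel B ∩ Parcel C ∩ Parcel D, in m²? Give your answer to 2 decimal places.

0.87

The intersection is the polygon with vertices (4.375,5.875), (4.857,7), (6.4,7).
By the shoelace formula its area is 0.87.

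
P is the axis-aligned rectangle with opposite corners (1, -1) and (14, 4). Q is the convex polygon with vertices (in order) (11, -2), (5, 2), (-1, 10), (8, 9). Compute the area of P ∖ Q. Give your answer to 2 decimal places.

45.02

|P| = 65, |P∩Q| = 19.9773.
|P ∖ Q| = |P| − |P∩Q| = 65 − 19.9773 = 45.02.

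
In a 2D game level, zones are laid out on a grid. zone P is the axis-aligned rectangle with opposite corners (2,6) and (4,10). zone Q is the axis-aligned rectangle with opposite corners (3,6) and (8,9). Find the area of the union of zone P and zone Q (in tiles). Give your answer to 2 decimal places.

20.00

By inclusion–exclusion:
Individual areas: |zone P| = 8, |zone Q| = 15.
|zone P∩zone Q|: x∈[3,4], y∈[6,9] → 1·3 = 3.
|zone P ∪ zone Q| = 23 − 3 = 20.00.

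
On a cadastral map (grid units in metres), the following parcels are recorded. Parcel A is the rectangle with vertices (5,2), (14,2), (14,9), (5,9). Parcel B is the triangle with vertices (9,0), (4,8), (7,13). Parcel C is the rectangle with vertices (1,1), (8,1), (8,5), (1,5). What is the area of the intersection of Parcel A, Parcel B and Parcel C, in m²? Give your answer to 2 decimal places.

3.56

The intersection is the polygon with vertices (7.75,2), (5.875,5), (8,5), (8,2).
By the shoelace formula its area is 3.56.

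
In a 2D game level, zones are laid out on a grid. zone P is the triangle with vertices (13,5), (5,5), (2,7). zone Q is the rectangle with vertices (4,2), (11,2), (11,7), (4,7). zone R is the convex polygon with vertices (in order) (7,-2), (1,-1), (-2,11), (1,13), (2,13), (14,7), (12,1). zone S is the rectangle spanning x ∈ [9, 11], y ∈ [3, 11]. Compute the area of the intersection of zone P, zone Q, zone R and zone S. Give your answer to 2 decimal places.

1.09

The intersection is the polygon with vertices (11,5.364), (11,5), (9,5), (9,5.727).
By the shoelace formula its area is 1.09.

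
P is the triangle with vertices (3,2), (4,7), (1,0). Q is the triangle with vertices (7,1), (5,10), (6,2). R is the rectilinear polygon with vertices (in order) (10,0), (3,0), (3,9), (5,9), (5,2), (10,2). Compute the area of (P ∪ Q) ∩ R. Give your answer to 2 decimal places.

1.72

|P ∪ Q| = 7.5.
|(P ∪ Q) ∩ R| = 1.72.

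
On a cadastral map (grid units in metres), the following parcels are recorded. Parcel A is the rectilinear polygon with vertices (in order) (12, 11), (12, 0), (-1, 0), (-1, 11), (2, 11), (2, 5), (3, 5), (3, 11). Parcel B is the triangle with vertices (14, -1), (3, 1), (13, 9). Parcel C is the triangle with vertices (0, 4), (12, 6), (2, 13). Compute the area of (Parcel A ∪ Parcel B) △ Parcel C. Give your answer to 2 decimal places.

|Parcel A ∪ Parcel B| = 152.35.
|(Parcel A ∪ Parcel B) ∩ Parcel C| = 42.6984.
|(Parcel A ∪ Parcel B) △ Parcel C| = 152.35 + 52 − 85.3968 = 118.95.

118.95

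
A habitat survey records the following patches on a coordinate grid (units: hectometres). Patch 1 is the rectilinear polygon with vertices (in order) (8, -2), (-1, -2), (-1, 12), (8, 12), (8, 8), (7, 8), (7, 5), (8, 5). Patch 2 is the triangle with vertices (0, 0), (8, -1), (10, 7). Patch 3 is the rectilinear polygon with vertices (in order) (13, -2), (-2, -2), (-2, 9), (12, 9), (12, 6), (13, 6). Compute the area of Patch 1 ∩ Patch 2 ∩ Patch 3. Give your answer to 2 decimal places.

26.14

The intersection is the polygon with vertices (8,-1), (0,0), (7.143,5), (8,5).
By the shoelace formula its area is 26.14.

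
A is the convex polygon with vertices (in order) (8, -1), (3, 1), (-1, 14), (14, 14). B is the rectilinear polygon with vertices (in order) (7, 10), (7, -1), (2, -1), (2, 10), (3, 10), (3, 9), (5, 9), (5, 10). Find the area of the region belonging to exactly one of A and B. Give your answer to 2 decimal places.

|A| = 141, |B| = 53, |A∩B| = 44.575.
|A △ B| = |A| + |B| − 2·|A∩B| = 141 + 53 − 89.15 = 104.85.

104.85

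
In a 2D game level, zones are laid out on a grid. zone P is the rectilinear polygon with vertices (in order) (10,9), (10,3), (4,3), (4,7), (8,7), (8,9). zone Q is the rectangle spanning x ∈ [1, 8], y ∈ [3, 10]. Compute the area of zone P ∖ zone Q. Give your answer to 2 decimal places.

|zone P| = 28, |zone P∩zone Q| = 16.
|zone P ∖ zone Q| = |zone P| − |zone P∩zone Q| = 28 − 16 = 12.00.

12.00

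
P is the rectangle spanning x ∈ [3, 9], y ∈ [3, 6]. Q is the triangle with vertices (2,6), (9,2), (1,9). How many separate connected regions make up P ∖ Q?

P ∖ Q splits into 2 disjoint pieces (area 8.5714, area 5.1607).

2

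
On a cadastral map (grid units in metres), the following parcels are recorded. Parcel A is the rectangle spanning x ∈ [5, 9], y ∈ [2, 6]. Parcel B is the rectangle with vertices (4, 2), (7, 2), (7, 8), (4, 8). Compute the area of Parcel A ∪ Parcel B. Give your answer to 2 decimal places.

26.00

By inclusion–exclusion:
Individual areas: |Parcel A| = 16, |Parcel B| = 18.
|Parcel A∩Parcel B|: x∈[5,7], y∈[2,6] → 2·4 = 8.
|Parcel A ∪ Parcel B| = 34 − 8 = 26.00.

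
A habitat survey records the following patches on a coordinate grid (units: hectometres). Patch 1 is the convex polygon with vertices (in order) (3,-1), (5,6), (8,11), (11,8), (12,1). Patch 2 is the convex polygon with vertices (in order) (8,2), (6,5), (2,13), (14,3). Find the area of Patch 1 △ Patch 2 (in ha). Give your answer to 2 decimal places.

49.62

|Patch 1| = 63.5, |Patch 2| = 38, |Patch 1∩Patch 2| = 25.9401.
|Patch 1 △ Patch 2| = |Patch 1| + |Patch 2| − 2·|Patch 1∩Patch 2| = 63.5 + 38 − 51.8801 = 49.62.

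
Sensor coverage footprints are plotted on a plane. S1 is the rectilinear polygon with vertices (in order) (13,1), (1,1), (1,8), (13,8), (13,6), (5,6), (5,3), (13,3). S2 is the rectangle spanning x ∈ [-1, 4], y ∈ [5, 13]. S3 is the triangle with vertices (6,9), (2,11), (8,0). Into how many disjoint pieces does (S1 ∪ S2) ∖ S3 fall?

3

(S1 ∪ S2) ∖ S3 splits into 3 disjoint pieces (area 58.5682, area 13.1111, area 10.8889).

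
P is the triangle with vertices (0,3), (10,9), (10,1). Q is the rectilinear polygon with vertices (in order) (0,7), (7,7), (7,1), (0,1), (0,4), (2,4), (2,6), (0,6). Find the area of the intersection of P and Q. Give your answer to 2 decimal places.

The intersection is the polygon with vertices (1.667,4), (2,4), (2,4.2), (6.667,7), (7,7), (7,1.6), (0,3).
By the shoelace formula its area is 19.53.

19.53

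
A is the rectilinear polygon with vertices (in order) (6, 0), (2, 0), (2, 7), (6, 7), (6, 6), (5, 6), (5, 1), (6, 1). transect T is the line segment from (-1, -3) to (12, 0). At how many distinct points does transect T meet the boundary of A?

0

The segment lies entirely outside A and never meets its boundary.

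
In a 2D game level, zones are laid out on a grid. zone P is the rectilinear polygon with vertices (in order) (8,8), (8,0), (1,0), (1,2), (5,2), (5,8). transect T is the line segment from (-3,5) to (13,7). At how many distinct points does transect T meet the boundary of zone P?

The segment meets the boundary at (8,6.375), (5,6).

2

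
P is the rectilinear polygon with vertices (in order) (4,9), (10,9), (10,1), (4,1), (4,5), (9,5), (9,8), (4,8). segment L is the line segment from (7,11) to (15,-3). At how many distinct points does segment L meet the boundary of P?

4

The segment meets the boundary at (10,5.75), (9,7.5), (8.714,8), (8.143,9).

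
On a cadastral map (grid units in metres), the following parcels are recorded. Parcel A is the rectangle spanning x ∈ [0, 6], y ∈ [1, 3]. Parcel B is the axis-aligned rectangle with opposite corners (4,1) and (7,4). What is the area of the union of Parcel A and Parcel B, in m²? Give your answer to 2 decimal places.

17.00

By inclusion–exclusion:
Individual areas: |Parcel A| = 12, |Parcel B| = 9.
|Parcel A∩Parcel B|: x∈[4,6], y∈[1,3] → 2·2 = 4.
|Parcel A ∪ Parcel B| = 21 − 4 = 17.00.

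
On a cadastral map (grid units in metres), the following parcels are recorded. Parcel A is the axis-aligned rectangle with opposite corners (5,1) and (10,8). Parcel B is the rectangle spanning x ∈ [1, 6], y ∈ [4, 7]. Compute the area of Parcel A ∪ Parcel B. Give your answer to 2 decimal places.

47.00

By inclusion–exclusion:
Individual areas: |Parcel A| = 35, |Parcel B| = 15.
|Parcel A∩Parcel B|: x∈[5,6], y∈[4,7] → 1·3 = 3.
|Parcel A ∪ Parcel B| = 50 − 3 = 47.00.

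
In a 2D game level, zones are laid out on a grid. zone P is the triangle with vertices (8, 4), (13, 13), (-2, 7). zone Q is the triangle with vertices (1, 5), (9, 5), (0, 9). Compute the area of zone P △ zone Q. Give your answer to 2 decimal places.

42.31

|zone P| = 52.5, |zone Q| = 16, |zone P∩zone Q| = 13.0956.
|zone P △ zone Q| = |zone P| + |zone Q| − 2·|zone P∩zone Q| = 52.5 + 16 − 26.1912 = 42.31.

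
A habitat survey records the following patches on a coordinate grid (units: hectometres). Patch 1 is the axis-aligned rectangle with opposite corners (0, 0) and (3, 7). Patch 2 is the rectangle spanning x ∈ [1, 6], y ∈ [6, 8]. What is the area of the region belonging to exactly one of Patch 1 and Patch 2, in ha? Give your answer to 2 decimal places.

|Patch 1∩Patch 2|: x∈[1,3], y∈[6,7] → 2·1 = 2.
|Patch 1 △ Patch 2| = |Patch 1| + |Patch 2| − 2·|Patch 1∩Patch 2| = 21 + 10 − 4 = 27.00.

27.00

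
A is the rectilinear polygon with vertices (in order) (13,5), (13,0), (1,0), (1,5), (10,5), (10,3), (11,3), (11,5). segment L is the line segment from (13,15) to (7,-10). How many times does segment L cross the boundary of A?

The segment meets the boundary at (9.4,0), (10.12,3).

2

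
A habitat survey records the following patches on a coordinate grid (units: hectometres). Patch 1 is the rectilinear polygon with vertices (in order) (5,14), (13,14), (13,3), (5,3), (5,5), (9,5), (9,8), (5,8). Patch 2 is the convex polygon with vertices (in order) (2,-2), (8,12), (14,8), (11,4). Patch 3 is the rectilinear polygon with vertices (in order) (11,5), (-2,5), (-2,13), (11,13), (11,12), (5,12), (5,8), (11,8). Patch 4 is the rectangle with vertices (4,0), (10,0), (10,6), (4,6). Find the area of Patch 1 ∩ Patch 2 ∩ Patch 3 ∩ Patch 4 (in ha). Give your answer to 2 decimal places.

1.00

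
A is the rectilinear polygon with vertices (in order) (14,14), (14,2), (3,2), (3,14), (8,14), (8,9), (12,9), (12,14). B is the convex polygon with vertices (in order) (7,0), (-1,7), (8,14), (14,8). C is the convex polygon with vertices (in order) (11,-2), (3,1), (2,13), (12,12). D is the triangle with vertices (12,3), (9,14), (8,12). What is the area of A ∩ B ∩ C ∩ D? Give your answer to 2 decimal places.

2.77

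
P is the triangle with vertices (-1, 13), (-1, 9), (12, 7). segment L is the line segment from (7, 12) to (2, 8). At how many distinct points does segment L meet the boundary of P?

The segment meets the boundary at (2.565,8.452), (4.866,10.293).

2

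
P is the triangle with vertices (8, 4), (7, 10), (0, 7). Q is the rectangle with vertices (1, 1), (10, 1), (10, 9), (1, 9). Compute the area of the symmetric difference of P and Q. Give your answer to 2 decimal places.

52.80

|P| = 22.5, |Q| = 72, |P∩Q| = 20.8482.
|P △ Q| = |P| + |Q| − 2·|P∩Q| = 22.5 + 72 − 41.6964 = 52.80.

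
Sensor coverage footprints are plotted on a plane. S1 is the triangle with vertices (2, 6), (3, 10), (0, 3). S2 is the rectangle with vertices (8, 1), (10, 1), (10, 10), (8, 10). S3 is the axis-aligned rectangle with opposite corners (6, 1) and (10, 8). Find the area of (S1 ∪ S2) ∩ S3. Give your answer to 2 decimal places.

The region (S1 ∪ S2) ∩ S3 is the polygon with vertices (10,1), (8,1), (8,8), (10,8).
By the shoelace formula its area is 14.00.

14.00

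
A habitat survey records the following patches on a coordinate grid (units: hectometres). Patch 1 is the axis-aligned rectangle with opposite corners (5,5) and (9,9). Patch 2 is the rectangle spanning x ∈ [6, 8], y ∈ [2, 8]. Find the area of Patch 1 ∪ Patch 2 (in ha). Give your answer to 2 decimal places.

By inclusion–exclusion:
Individual areas: |Patch 1| = 16, |Patch 2| = 12.
|Patch 1∩Patch 2|: x∈[6,8], y∈[5,8] → 2·3 = 6.
|Patch 1 ∪ Patch 2| = 28 − 6 = 22.00.

22.00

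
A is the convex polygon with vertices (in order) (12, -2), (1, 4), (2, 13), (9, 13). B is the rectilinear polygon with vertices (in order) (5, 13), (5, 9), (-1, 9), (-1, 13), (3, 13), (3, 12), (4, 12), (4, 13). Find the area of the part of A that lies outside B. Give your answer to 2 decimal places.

93.11

|A| = 105, |A∩B| = 11.8889.
|A ∖ B| = |A| − |A∩B| = 105 − 11.8889 = 93.11.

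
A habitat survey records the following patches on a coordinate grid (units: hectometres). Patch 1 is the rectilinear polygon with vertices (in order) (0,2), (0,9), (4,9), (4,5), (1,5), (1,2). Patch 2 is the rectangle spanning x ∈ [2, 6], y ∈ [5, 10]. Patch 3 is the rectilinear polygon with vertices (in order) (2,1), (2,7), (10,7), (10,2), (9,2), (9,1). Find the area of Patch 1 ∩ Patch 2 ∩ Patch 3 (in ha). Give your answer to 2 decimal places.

4.00

The intersection is the polygon with vertices (4,5), (2,5), (2,7), (4,7).
By the shoelace formula its area is 4.00.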